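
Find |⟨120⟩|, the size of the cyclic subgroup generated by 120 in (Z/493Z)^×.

The order of 120 must divide φ(493) = φ(17·29) = (17−1)·(29−1) = 16·28 = 448 = 2^6 · 7.
Divisors of 448: 1, 2, 4, 7, 8, 14, 16, 28, 32, 56, 64, 112, 224, 448.
Check 120^d mod 493 for each divisor in increasing order:
120^1 ≡ 120 (mod 493)
120^2 ≡ 103 (mod 493)
120^4 ≡ 256 (mod 493)
120^7 ≡ 86 (mod 493)
120^8 ≡ 460 (mod 493)
120^14 ≡ 1 (mod 493) ✓
The smallest such exponent is 14, so the order of 120 is 14.

14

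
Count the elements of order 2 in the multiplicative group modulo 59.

φ(59) = 59 − 1 = 58 = 2 · 29.
Since (Z/59Z)^× is cyclic of order 58, the number of elements of order d is φ(d) when d | 58 and 0 otherwise.
2 | 58, and φ(2) = 2 − 1 = 1.

1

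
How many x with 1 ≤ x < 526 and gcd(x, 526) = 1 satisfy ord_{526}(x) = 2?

φ(526) = φ(2)·φ(263) = 1·262 = 262 = 2 · 131.
Since (Z/526Z)^× is cyclic of order 262, the number of elements of order d is φ(d) when d | 262 and 0 otherwise.
2 | 262, and φ(2) = 2 − 1 = 1.

1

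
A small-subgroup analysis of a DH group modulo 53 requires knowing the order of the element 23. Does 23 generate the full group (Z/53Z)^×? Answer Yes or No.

φ(53) = 53 − 1 = 52 = 2^2 · 13.
An element g generates (Z/53Z)^× iff g^(52/q) ≢ 1 (mod 53) for each prime q ∈ {2, 13}.
23^26 ≡ 52 (mod 53)  [q = 2: ≢ 1 ✓]
23^4 ≡ 1 (mod 53)  [q = 13: ≡ 1 ✗]
Since 23^4 ≡ 1, the order of 23 divides 4 < 52, so 23 is not a primitive root.

No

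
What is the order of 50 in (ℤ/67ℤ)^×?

66

ord(50) | φ(67) = 67 − 1 = 66 = 2 · 3 · 11.
Divisors of 66: 1, 2, 3, 6, 11, 22, 33, 66.
Compute 50^d (mod 67) for the divisors d until we hit 1:
50^1 ≡ 50 (mod 67)
50^2 ≡ 21 (mod 67)
50^3 ≡ 45 (mod 67)
50^6 ≡ 15 (mod 67)
50^11 ≡ 38 (mod 67)
50^22 ≡ 37 (mod 67)
50^33 ≡ 66 (mod 67)
50^66 ≡ 1 (mod 67) ✓
The smallest such exponent is 66, so the order of 50 is 66.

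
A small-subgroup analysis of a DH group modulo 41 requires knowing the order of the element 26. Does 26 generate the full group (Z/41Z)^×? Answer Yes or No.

Yes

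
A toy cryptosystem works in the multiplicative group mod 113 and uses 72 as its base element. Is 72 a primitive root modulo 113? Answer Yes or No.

No

φ(113) = 113 − 1 = 112 = 2^4 · 7.
It suffices to check that the order of 72 is not a proper divisor of 112: compute 72^(112/q) for q ∈ {2, 7}.
72^56 ≡ 1 (mod 113)  [q = 2: ≡ 1 ✗]
72^16 ≡ 16 (mod 113)  [q = 7: ≢ 1 ✓]
72^56 ≡ 1 shows ord(72) | 56, strictly less than φ(113); not a primitive root.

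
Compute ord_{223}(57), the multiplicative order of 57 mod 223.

222

ord(57) | φ(223) = 223 − 1 = 222 = 2 · 3 · 37.
Divisors of 222: 1, 2, 3, 6, 37, 74, 111, 222.
Evaluate successive powers at the divisors of 222:
57^1 ≡ 57
57^2 ≡ 127
57^3 ≡ 103
57^6 ≡ 128
57^37 ≡ 40
57^74 ≡ 39
57^111 ≡ 222
57^222 ≡ 1
The smallest such exponent is 222, so the order of 57 is 222.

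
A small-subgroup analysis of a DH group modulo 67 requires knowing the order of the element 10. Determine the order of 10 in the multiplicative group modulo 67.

33

The order of 10 must divide φ(67) = 67 − 1 = 66 = 2 · 3 · 11.
Divisors of 66: 1, 2, 3, 6, 11, 22, 33, 66.
Evaluate successive powers at the divisors of 66:
10^1 ≡ 10 (mod 67)
10^2 ≡ 33 (mod 67)
10^3 ≡ 62 (mod 67)
10^6 ≡ 25 (mod 67)
10^11 ≡ 29 (mod 67)
10^22 ≡ 37 (mod 67)
10^33 ≡ 1 (mod 67) ✓
The smallest such exponent is 33, so the order of 10 is 33.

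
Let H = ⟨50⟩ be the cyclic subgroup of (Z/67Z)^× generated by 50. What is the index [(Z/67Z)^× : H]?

The order of 50 must divide φ(67) = 67 − 1 = 66 = 2 · 3 · 11.
Divisors of 66: 1, 2, 3, 6, 11, 22, 33, 66.
Evaluate successive powers at the divisors of 66:
50^1 ≡ 50 (mod 67)
50^2 ≡ 21 (mod 67)
50^3 ≡ 45 (mod 67)
50^6 ≡ 15 (mod 67)
50^11 ≡ 38 (mod 67)
50^22 ≡ 37 (mod 67)
50^33 ≡ 66 (mod 67)
50^66 ≡ 1 (mod 67) ✓
Thus |⟨50⟩| = ord(50) = 66.
The index is φ(67) / ord(50) = 66 / 66 = 1.

1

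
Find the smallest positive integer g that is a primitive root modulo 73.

5

φ(73) = 73 − 1 = 72 = 2^3 · 3^2.
Test candidates g = 2, 3, … against the prime factors q ∈ {2, 3} of φ(73): g is a generator iff g^(72/q) ≢ 1 for every such q.
g = 2: 2^36 ≡ 1 — hits 1, so not a primitive root.
g = 3: 3^36 ≡ 1 — hits 1, so not a primitive root.
g = 4: 4^36 ≡ 1 — hits 1, so not a primitive root.
g = 5: 5^36 ≡ 72; 5^24 ≡ 8 — none is 1, so 5 is a primitive root.
The smallest primitive root modulo 73 is 5.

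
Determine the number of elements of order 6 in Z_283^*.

φ(283) = 283 − 1 = 282 = 2 · 3 · 47.
Since (Z/283Z)^× is cyclic of order 282, the number of elements of order d is φ(d) when d | 282 and 0 otherwise.
6 = 2 · 3 divides 282, and φ(6) = 2.

2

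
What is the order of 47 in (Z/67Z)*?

33

ord(47) | φ(67) = 67 − 1 = 66 = 2 · 3 · 11.
Divisors of 66: 1, 2, 3, 6, 11, 22, 33, 66.
Test each divisor d:
47^1 ≡ 47 (mod 67)
47^2 ≡ 65 (mod 67)
47^3 ≡ 40 (mod 67)
47^6 ≡ 59 (mod 67)
47^11 ≡ 37 (mod 67)
47^22 ≡ 29 (mod 67)
47^33 ≡ 1 (mod 67) ✓
Hence ord(47) = 33.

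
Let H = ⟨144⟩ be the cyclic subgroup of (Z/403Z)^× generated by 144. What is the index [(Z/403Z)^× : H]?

The order of 144 must divide φ(403) = φ(13·31) = (13−1)·(31−1) = 12·30 = 360 = 2^3 · 3^2 · 5.
Divisors of 360: 1, 2, 3, 4, 5, 6, 8, 9, 10, 12, 15, 18, 20, 24, 30, 36, 40, 45, 60, 72, 90, 120, 180, 360.
Evaluate successive powers at the divisors of 360:
144^1 ≡ 144
144^2 ≡ 183
144^3 ≡ 157
144^4 ≡ 40
144^5 ≡ 118
144^6 ≡ 66
144^8 ≡ 391
144^9 ≡ 287
144^10 ≡ 222
144^12 ≡ 326
144^15 ≡ 1
So ord_403(144) = 15, hence |⟨144⟩| = 15.
Index = |(Z/403Z)^×| / |⟨144⟩| = 360 / 15 = 24.

24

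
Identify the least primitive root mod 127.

φ(127) = 127 − 1 = 126 = 2 · 3^2 · 7.
Test candidates g = 2, 3, … against the prime factors q ∈ {2, 3, 7} of φ(127): g is a generator iff g^(126/q) ≢ 1 for every such q.
g = 2: 2^63 ≡ 1 — hits 1, so not a primitive root.
g = 3: 3^63 ≡ 126; 3^42 ≡ 107; 3^18 ≡ 4 — none is 1, so 3 is a primitive root.
So 3 is the smallest generator of (Z/127Z)^×.

3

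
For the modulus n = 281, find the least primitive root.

φ(281) = 281 − 1 = 280 = 2^3 · 5 · 7.
g is a primitive root iff g^(280/q) ≢ 1 (mod 281) for each prime q ∈ {2, 5, 7}.
g = 2: 2^140 ≡ 1 — hits 1, so not a primitive root.
g = 3: 3^140 ≡ 280; 3^56 ≡ 86; 3^40 ≡ 249 — none is 1, so 3 is a primitive root.
Hence the least primitive root of 281 is 3.

3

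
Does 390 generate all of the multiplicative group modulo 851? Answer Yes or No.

851 = 23 · 37 is a product of two distinct odd primes, so (Z/851Z)^× ≅ (Z/23Z)^× × (Z/37Z)^× is not cyclic.
No primitive root modulo 851 exists; in particular 390 is not one.

No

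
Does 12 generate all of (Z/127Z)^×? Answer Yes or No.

Yes

φ(127) = 127 − 1 = 126 = 2 · 3^2 · 7.
It suffices to check that the order of 12 is not a proper divisor of 126: compute 12^(126/q) for q ∈ {2, 3, 7}.
12^63 ≡ 126 (mod 127)  [q = 2: ≢ 1 ✓]
12^42 ≡ 107 (mod 127)  [q = 3: ≢ 1 ✓]
12^18 ≡ 8 (mod 127)  [q = 7: ≢ 1 ✓]
None equal 1, so ord_127(12) = 126: 12 is a primitive root.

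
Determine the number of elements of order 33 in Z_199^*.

20

φ(199) = 199 − 1 = 198 = 2 · 3^2 · 11.
Since (Z/199Z)^× is cyclic of order 198, the number of elements of order d is φ(d) when d | 198 and 0 otherwise.
33 = 3 · 11 divides 198, and φ(33) = 20.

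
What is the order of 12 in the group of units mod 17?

16

The order of 12 must divide φ(17) = 17 − 1 = 16 = 2^4.
Divisors of 16: 1, 2, 4, 8, 16.
Evaluate successive powers at the divisors of 16:
12^1 ≡ 12 (mod 17)
12^2 ≡ 8 (mod 17)
12^4 ≡ 13 (mod 17)
12^8 ≡ 16 (mod 17)
12^16 ≡ 1 (mod 17) ✓
The smallest such exponent is 16, so the order of 12 is 16.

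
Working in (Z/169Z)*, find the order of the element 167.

The order of 167 must divide φ(169) = φ(13^2) = 13·(13−1) = 156 = 2^2 · 3 · 13.
Divisors of 156: 1, 2, 3, 4, 6, 12, 13, 26, 39, 52, 78, 156.
Check 167^d mod 169 for each divisor in increasing order:
167^1 ≡ 167 (mod 169)
167^2 ≡ 4 (mod 169)
167^3 ≡ 161 (mod 169)
167^4 ≡ 16 (mod 169)
167^6 ≡ 64 (mod 169)
167^12 ≡ 40 (mod 169)
167^13 ≡ 89 (mod 169)
167^26 ≡ 147 (mod 169)
167^39 ≡ 70 (mod 169)
167^52 ≡ 146 (mod 169)
167^78 ≡ 168 (mod 169)
167^156 ≡ 1 (mod 169) ✓
Hence ord(167) = 156.

156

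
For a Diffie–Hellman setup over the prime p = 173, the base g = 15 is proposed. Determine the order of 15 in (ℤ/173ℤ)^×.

86

The order of 15 must divide φ(173) = 173 − 1 = 172 = 2^2 · 43.
Divisors of 172: 1, 2, 4, 43, 86, 172.
Evaluate successive powers at the divisors of 172:
15^1 ≡ 15
15^2 ≡ 52
15^4 ≡ 109
15^43 ≡ 172
15^86 ≡ 1
The smallest such exponent is 86, so the order of 15 is 86.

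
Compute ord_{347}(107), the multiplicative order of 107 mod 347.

173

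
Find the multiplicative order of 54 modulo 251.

250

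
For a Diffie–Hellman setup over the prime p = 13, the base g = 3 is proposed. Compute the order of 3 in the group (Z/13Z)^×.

ord(3) | φ(13) = 13 − 1 = 12 = 2^2 · 3.
Divisors of 12: 1, 2, 3, 4, 6, 12.
Evaluate successive powers at the divisors of 12:
3^1 ≡ 3 (mod 13)
3^2 ≡ 9 (mod 13)
3^3 ≡ 1 (mod 13) ✓
Hence ord(3) = 3.

3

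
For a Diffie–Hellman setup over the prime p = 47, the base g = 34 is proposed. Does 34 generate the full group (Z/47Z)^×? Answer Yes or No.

φ(47) = 47 − 1 = 46 = 2 · 23.
It suffices to check that the order of 34 is not a proper divisor of 46: compute 34^(46/q) for q ∈ {2, 23}.
34^23 ≡ 1 (mod 47)  [q = 2: ≡ 1 ✗]
34^2 ≡ 28 (mod 47)  [q = 23: ≢ 1 ✓]
34^23 ≡ 1 shows ord(34) | 23, strictly less than φ(47); not a primitive root.

No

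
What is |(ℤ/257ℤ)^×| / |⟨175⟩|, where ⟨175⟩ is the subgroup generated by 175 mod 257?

ord(175) | φ(257) = 257 − 1 = 256 = 2^8.
Divisors of 256: 1, 2, 4, 8, 16, 32, 64, 128, 256.
Check 175^d mod 257 for each divisor in increasing order:
175^1 ≡ 175 (mod 257)
175^2 ≡ 42 (mod 257)
175^4 ≡ 222 (mod 257)
175^8 ≡ 197 (mod 257)
175^16 ≡ 2 (mod 257)
175^32 ≡ 4 (mod 257)
175^64 ≡ 16 (mod 257)
175^128 ≡ 256 (mod 257)
175^256 ≡ 1 (mod 257) ✓
So ord_257(175) = 256, hence |⟨175⟩| = 256.
The index is φ(257) / ord(175) = 256 / 256 = 1.

1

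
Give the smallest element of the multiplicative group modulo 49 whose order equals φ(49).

3

φ(49) = φ(7^2) = 7·(7−1) = 42 = 2 · 3 · 7.
Test candidates g = 2, 3, … against the prime factors q ∈ {2, 3, 7} of φ(49): g is a generator iff g^(42/q) ≢ 1 for every such q.
g = 2: 2^21 ≡ 1 — hits 1, so not a primitive root.
g = 3: 3^21 ≡ 48; 3^14 ≡ 30; 3^6 ≡ 43 — none is 1, so 3 is a primitive root.
Hence the least primitive root of 49 is 3.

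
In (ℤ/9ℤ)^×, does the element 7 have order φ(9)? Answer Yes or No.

No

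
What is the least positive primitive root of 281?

3

φ(281) = 281 − 1 = 280 = 2^3 · 5 · 7.
Test candidates g = 2, 3, … against the prime factors q ∈ {2, 5, 7} of φ(281): g is a generator iff g^(280/q) ≢ 1 for every such q.
g = 2: 2^140 ≡ 1 — hits 1, so not a primitive root.
g = 3: 3^140 ≡ 280; 3^56 ≡ 86; 3^40 ≡ 249 — none is 1, so 3 is a primitive root.
So 3 is the smallest generator of (Z/281Z)^×.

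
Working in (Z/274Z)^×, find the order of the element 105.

68

Since 105 ∈ (Z/274Z)^×, its order divides φ(274) = φ(2)·φ(137) = 1·136 = 136 = 2^3 · 17.
Divisors of 136: 1, 2, 4, 8, 17, 34, 68, 136.
Evaluate successive powers at the divisors of 136:
105^1 ≡ 105 (mod 274)
105^2 ≡ 65 (mod 274)
105^4 ≡ 115 (mod 274)
105^8 ≡ 73 (mod 274)
105^17 ≡ 37 (mod 274)
105^34 ≡ 273 (mod 274)
105^68 ≡ 1 (mod 274) ✓
The smallest such exponent is 68, so the order of 105 is 68.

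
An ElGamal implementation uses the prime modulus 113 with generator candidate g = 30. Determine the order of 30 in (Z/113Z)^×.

7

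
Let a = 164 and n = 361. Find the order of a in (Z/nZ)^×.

114

By Lagrange's theorem, ord_361(164) divides φ(361) = φ(19^2) = 19·(19−1) = 342 = 2 · 3^2 · 19.
Divisors of 342: 1, 2, 3, 6, 9, 18, 19, 38, 57, 114, 171, 342.
Test each divisor d:
164^1 ≡ 164
164^2 ≡ 182
164^3 ≡ 246
164^6 ≡ 229
164^9 ≡ 18
164^18 ≡ 324
164^19 ≡ 69
164^38 ≡ 68
164^57 ≡ 360
164^114 ≡ 1
So ord_361(164) = 114.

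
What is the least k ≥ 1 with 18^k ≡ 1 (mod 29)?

28

The order of 18 must divide φ(29) = 29 − 1 = 28 = 2^2 · 7.
Divisors of 28: 1, 2, 4, 7, 14, 28.
Test each divisor d:
18^1 ≡ 18
18^2 ≡ 5
18^4 ≡ 25
18^7 ≡ 17
18^14 ≡ 28
18^28 ≡ 1
The smallest such exponent is 28, so the order of 18 is 28.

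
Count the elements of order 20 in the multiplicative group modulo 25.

8

φ(25) = φ(5^2) = 5·(5−1) = 20 = 2^2 · 5.
In a cyclic group of order 20, there are φ(d) elements of order d for each divisor d of 20, and zero for non-divisors.
20 = 2^2 · 5 divides 20, and φ(20) = 8.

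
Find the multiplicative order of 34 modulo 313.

By Lagrange's theorem, ord_313(34) divides φ(313) = 313 − 1 = 312 = 2^3 · 3 · 13.
Divisors of 312: 1, 2, 3, 4, 6, 8, 12, 13, 24, 26, 39, 52, 78, 104, 156, 312.
Check 34^d mod 313 for each divisor in increasing order:
34^1 ≡ 34 (mod 313)
34^2 ≡ 217 (mod 313)
34^3 ≡ 179 (mod 313)
34^4 ≡ 139 (mod 313)
34^6 ≡ 115 (mod 313)
34^8 ≡ 228 (mod 313)
34^12 ≡ 79 (mod 313)
34^13 ≡ 182 (mod 313)
34^24 ≡ 294 (mod 313)
34^26 ≡ 259 (mod 313)
34^39 ≡ 188 (mod 313)
34^52 ≡ 99 (mod 313)
34^78 ≡ 288 (mod 313)
34^104 ≡ 98 (mod 313)
34^156 ≡ 312 (mod 313)
34^312 ≡ 1 (mod 313) ✓
Therefore the multiplicative order of 34 modulo 313 is 312.

312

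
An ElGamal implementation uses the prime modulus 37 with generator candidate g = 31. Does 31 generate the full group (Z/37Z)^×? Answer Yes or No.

No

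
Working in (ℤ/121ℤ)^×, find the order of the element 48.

By Lagrange's theorem, ord_121(48) divides φ(121) = φ(11^2) = 11·(11−1) = 110 = 2 · 5 · 11.
Divisors of 110: 1, 2, 5, 10, 11, 22, 55, 110.
Evaluate successive powers at the divisors of 110:
48^1 ≡ 48 (mod 121)
48^2 ≡ 5 (mod 121)
48^5 ≡ 111 (mod 121)
48^10 ≡ 100 (mod 121)
48^11 ≡ 81 (mod 121)
48^22 ≡ 27 (mod 121)
48^55 ≡ 1 (mod 121) ✓
Therefore the multiplicative order of 48 modulo 121 is 55.

55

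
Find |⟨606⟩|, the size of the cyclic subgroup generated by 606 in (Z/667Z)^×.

308

ord(606) | φ(667) = φ(23·29) = (23−1)·(29−1) = 22·28 = 616 = 2^3 · 7 · 11.
Divisors of 616: 1, 2, 4, 7, 8, 11, 14, 22, 28, 44, 56, 77, 88, 154, 308, 616.
Compute 606^d (mod 667) for the divisors d until we hit 1:
606^1 ≡ 606 (mod 667)
606^2 ≡ 386 (mod 667)
606^4 ≡ 255 (mod 667)
606^7 ≡ 104 (mod 667)
606^8 ≡ 326 (mod 667)
606^11 ≡ 507 (mod 667)
606^14 ≡ 144 (mod 667)
606^22 ≡ 254 (mod 667)
606^28 ≡ 59 (mod 667)
606^44 ≡ 484 (mod 667)
606^56 ≡ 146 (mod 667)
606^77 ≡ 70 (mod 667)
606^88 ≡ 139 (mod 667)
606^154 ≡ 231 (mod 667)
606^308 ≡ 1 (mod 667) ✓
The smallest such exponent is 308, so the order of 606 is 308.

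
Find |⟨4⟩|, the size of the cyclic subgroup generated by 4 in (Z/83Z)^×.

41

ord(4) | φ(83) = 83 − 1 = 82 = 2 · 41.
Divisors of 82: 1, 2, 41, 82.
Check 4^d mod 83 for each divisor in increasing order:
4^1 ≡ 4 (mod 83)
4^2 ≡ 16 (mod 83)
4^41 ≡ 1 (mod 83) ✓
Therefore the multiplicative order of 4 modulo 83 is 41.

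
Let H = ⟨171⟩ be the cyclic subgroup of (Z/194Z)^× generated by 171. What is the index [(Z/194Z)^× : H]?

ord(171) | φ(194) = φ(2)·φ(97) = 1·96 = 96 = 2^5 · 3.
Divisors of 96: 1, 2, 3, 4, 6, 8, 12, 16, 24, 32, 48, 96.
Test each divisor d:
171^1 ≡ 171
171^2 ≡ 141
171^3 ≡ 55
171^4 ≡ 93
171^6 ≡ 115
171^8 ≡ 113
171^12 ≡ 33
171^16 ≡ 159
171^24 ≡ 119
171^32 ≡ 61
171^48 ≡ 193
171^96 ≡ 1
Thus |⟨171⟩| = ord(171) = 96.
The index is φ(194) / ord(171) = 96 / 96 = 1.

1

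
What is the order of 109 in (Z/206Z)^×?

Since 109 ∈ (Z/206Z)^×, its order divides φ(206) = φ(2)·φ(103) = 1·102 = 102 = 2 · 3 · 17.
Divisors of 102: 1, 2, 3, 6, 17, 34, 51, 102.
Test each divisor d:
109^1 ≡ 109
109^2 ≡ 139
109^3 ≡ 113
109^6 ≡ 203
109^17 ≡ 47
109^34 ≡ 149
109^51 ≡ 205
109^102 ≡ 1
The smallest such exponent is 102, so the order of 109 is 102.

102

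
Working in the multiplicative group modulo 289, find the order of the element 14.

272

By Lagrange's theorem, ord_289(14) divides φ(289) = φ(17^2) = 17·(17−1) = 272 = 2^4 · 17.
Divisors of 272: 1, 2, 4, 8, 16, 17, 34, 68, 136, 272.
Compute 14^d (mod 289) for the divisors d until we hit 1:
14^1 ≡ 14 (mod 289)
14^2 ≡ 196 (mod 289)
14^4 ≡ 268 (mod 289)
14^8 ≡ 152 (mod 289)
14^16 ≡ 273 (mod 289)
14^17 ≡ 65 (mod 289)
14^34 ≡ 179 (mod 289)
14^68 ≡ 251 (mod 289)
14^136 ≡ 288 (mod 289)
14^272 ≡ 1 (mod 289) ✓
The smallest such exponent is 272, so the order of 14 is 272.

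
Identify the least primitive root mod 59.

2

φ(59) = 59 − 1 = 58 = 2 · 29.
Test candidates g = 2, 3, … against the prime factors q ∈ {2, 29} of φ(59): g is a generator iff g^(58/q) ≢ 1 for every such q.
g = 2: 2^29 ≡ 58; 2^2 ≡ 4 — none is 1, so 2 is a primitive root.
So 2 is the smallest generator of (Z/59Z)^×.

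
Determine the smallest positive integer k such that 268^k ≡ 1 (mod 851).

198

Since 268 ∈ (Z/851Z)^×, its order divides φ(851) = φ(23·37) = (23−1)·(37−1) = 22·36 = 792 = 2^3 · 3^2 · 11.
Divisors of 792: 1, 2, 3, 4, 6, 8, 9, 11, 12, 18, 22, 24, 33, 36, 44, 66, 72, 88, 99, 132, 198, 264, 396, 792.
Check 268^d mod 851 for each divisor in increasing order:
268^1 ≡ 268 (mod 851)
268^2 ≡ 340 (mod 851)
268^3 ≡ 63 (mod 851)
268^4 ≡ 715 (mod 851)
268^6 ≡ 565 (mod 851)
268^8 ≡ 625 (mod 851)
268^9 ≡ 704 (mod 851)
268^11 ≡ 229 (mod 851)
268^12 ≡ 100 (mod 851)
268^18 ≡ 334 (mod 851)
268^22 ≡ 530 (mod 851)
268^24 ≡ 639 (mod 851)
268^33 ≡ 528 (mod 851)
268^36 ≡ 75 (mod 851)
268^44 ≡ 70 (mod 851)
268^66 ≡ 507 (mod 851)
268^72 ≡ 519 (mod 851)
268^88 ≡ 645 (mod 851)
268^99 ≡ 482 (mod 851)
268^132 ≡ 47 (mod 851)
268^198 ≡ 1 (mod 851) ✓
Hence ord(268) = 198.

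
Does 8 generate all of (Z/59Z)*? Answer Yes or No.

Yes

φ(59) = 59 − 1 = 58 = 2 · 29.
Test 8^(58/q) mod 59 for each prime factor q of 58:
8^29 ≡ 58 (mod 59)  [q = 2: ≢ 1 ✓]
8^2 ≡ 5 (mod 59)  [q = 29: ≢ 1 ✓]
All checks pass, so 8 has order 58 and is a primitive root modulo 59.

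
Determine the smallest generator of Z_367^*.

6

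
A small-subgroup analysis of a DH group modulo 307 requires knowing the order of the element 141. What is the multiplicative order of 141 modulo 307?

153

ord(141) | φ(307) = 307 − 1 = 306 = 2 · 3^2 · 17.
Divisors of 306: 1, 2, 3, 6, 9, 17, 18, 34, 51, 102, 153, 306.
Compute 141^d (mod 307) for the divisors d until we hit 1:
141^1 ≡ 141
141^2 ≡ 233
141^3 ≡ 4
141^6 ≡ 16
141^9 ≡ 64
141^17 ≡ 53
141^18 ≡ 105
141^34 ≡ 46
141^51 ≡ 289
141^102 ≡ 17
141^153 ≡ 1
Therefore the multiplicative order of 141 modulo 307 is 153.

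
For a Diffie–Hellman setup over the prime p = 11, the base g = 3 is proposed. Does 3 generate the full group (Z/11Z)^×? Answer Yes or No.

φ(11) = 11 − 1 = 10 = 2 · 5.
An element g generates (Z/11Z)^× iff g^(10/q) ≢ 1 (mod 11) for each prime q ∈ {2, 5}.
3^5 ≡ 1 (mod 11)  [q = 2: ≡ 1 ✗]
3^2 ≡ 9 (mod 11)  [q = 5: ≢ 1 ✓]
Since 3^5 ≡ 1, the order of 3 divides 5 < 10, so 3 is not a primitive root.

No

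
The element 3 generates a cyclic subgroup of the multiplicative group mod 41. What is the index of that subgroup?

ord(3) | φ(41) = 41 − 1 = 40 = 2^3 · 5.
Divisors of 40: 1, 2, 4, 5, 8, 10, 20, 40.
Compute 3^d (mod 41) for the divisors d until we hit 1:
3^1 ≡ 3
3^2 ≡ 9
3^4 ≡ 40
3^5 ≡ 38
3^8 ≡ 1
Thus |⟨3⟩| = ord(3) = 8.
[(Z/41Z)^× : ⟨3⟩] = 40/8 = 5.

5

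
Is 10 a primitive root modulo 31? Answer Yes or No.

φ(31) = 31 − 1 = 30 = 2 · 3 · 5.
An element g generates (Z/31Z)^× iff g^(30/q) ≢ 1 (mod 31) for each prime q ∈ {2, 3, 5}.
10^15 ≡ 1 (mod 31)  [q = 2: ≡ 1 ✗]
10^10 ≡ 5 (mod 31)  [q = 3: ≢ 1 ✓]
10^6 ≡ 2 (mod 31)  [q = 5: ≢ 1 ✓]
Since 10^15 ≡ 1, the order of 10 divides 15 < 30, so 10 is not a primitive root.

No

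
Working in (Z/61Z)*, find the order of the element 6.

Since 6 ∈ (Z/61Z)^×, its order divides φ(61) = 61 − 1 = 60 = 2^2 · 3 · 5.
Divisors of 60: 1, 2, 3, 4, 5, 6, 10, 12, 15, 20, 30, 60.
Test each divisor d:
6^1 ≡ 6
6^2 ≡ 36
6^3 ≡ 33
6^4 ≡ 15
6^5 ≡ 29
6^6 ≡ 52
6^10 ≡ 48
6^12 ≡ 20
6^15 ≡ 50
6^20 ≡ 47
6^30 ≡ 60
6^60 ≡ 1
Hence ord(6) = 60.

60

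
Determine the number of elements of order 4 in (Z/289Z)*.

2

φ(289) = φ(17^2) = 17·(17−1) = 272 = 2^4 · 17.
Since (Z/289Z)^× is cyclic of order 272, the number of elements of order d is φ(d) when d | 272 and 0 otherwise.
4 = 2^2 divides 272, and φ(4) = 2.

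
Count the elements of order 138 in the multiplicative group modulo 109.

0

φ(109) = 109 − 1 = 108 = 2^2 · 3^3.
Since (Z/109Z)^× is cyclic of order 108, the number of elements of order d is φ(d) when d | 108 and 0 otherwise.
Since 138 ∤ 108, the count is 0.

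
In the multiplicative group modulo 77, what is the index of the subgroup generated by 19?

The order of 19 must divide φ(77) = φ(7·11) = (7−1)·(11−1) = 6·10 = 60 = 2^2 · 3 · 5.
Divisors of 60: 1, 2, 3, 4, 5, 6, 10, 12, 15, 20, 30, 60.
Evaluate successive powers at the divisors of 60:
19^1 ≡ 19 (mod 77)
19^2 ≡ 53 (mod 77)
19^3 ≡ 6 (mod 77)
19^4 ≡ 37 (mod 77)
19^5 ≡ 10 (mod 77)
19^6 ≡ 36 (mod 77)
19^10 ≡ 23 (mod 77)
19^12 ≡ 64 (mod 77)
19^15 ≡ 76 (mod 77)
19^20 ≡ 67 (mod 77)
19^30 ≡ 1 (mod 77) ✓
So ord_77(19) = 30, hence |⟨19⟩| = 30.
[(Z/77Z)^× : ⟨19⟩] = 60/30 = 2.

2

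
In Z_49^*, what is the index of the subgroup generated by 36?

6

ord(36) | φ(49) = φ(7^2) = 7·(7−1) = 42 = 2 · 3 · 7.
Divisors of 42: 1, 2, 3, 6, 7, 14, 21, 42.
Evaluate successive powers at the divisors of 42:
36^1 ≡ 36 (mod 49)
36^2 ≡ 22 (mod 49)
36^3 ≡ 8 (mod 49)
36^6 ≡ 15 (mod 49)
36^7 ≡ 1 (mod 49) ✓
So ord_49(36) = 7, hence |⟨36⟩| = 7.
[(Z/49Z)^× : ⟨36⟩] = 42/7 = 6.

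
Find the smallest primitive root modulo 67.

φ(67) = 67 − 1 = 66 = 2 · 3 · 11.
g is a primitive root iff g^(66/q) ≢ 1 (mod 67) for each prime q ∈ {2, 3, 11}.
g = 2: 2^33 ≡ 66; 2^22 ≡ 37; 2^6 ≡ 64 — none is 1, so 2 is a primitive root.
Hence the least primitive root of 67 is 2.

2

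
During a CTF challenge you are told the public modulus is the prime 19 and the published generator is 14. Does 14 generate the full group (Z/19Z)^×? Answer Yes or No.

Yes

φ(19) = 19 − 1 = 18 = 2 · 3^2.
Test 14^(18/q) mod 19 for each prime factor q of 18:
14^9 ≡ 18 (mod 19)  [q = 2: ≢ 1 ✓]
14^6 ≡ 7 (mod 19)  [q = 3: ≢ 1 ✓]
Every test exponent gives a nontrivial residue, hence 14 generates the full group.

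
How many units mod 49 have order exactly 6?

2

φ(49) = φ(7^2) = 7·(7−1) = 42 = 2 · 3 · 7.
In a cyclic group of order 42, there are φ(d) elements of order d for each divisor d of 42, and zero for non-divisors.
6 = 2 · 3 divides 42, and φ(6) = 2.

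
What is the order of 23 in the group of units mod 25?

Since 23 ∈ (Z/25Z)^×, its order divides φ(25) = φ(5^2) = 5·(5−1) = 20 = 2^2 · 5.
Divisors of 20: 1, 2, 4, 5, 10, 20.
Check 23^d mod 25 for each divisor in increasing order:
23^1 ≡ 23
23^2 ≡ 4
23^4 ≡ 16
23^5 ≡ 18
23^10 ≡ 24
23^20 ≡ 1
Hence ord(23) = 20.

20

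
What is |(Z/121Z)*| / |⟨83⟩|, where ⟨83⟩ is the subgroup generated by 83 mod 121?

The order of 83 must divide φ(121) = φ(11^2) = 11·(11−1) = 110 = 2 · 5 · 11.
Divisors of 110: 1, 2, 5, 10, 11, 22, 55, 110.
Compute 83^d (mod 121) for the divisors d until we hit 1:
83^1 ≡ 83 (mod 121)
83^2 ≡ 113 (mod 121)
83^5 ≡ 109 (mod 121)
83^10 ≡ 23 (mod 121)
83^11 ≡ 94 (mod 121)
83^22 ≡ 3 (mod 121)
83^55 ≡ 120 (mod 121)
83^110 ≡ 1 (mod 121) ✓
The order of 83 is 110, so the subgroup it generates has 110 elements.
Index = |(Z/121Z)^×| / |⟨83⟩| = 110 / 110 = 1.

1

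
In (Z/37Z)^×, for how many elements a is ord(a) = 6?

2

φ(37) = 37 − 1 = 36 = 2^2 · 3^2.
In a cyclic group of order 36, there are φ(d) elements of order d for each divisor d of 36, and zero for non-divisors.
6 = 2 · 3 divides 36, and φ(6) = 2.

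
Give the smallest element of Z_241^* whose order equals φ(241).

φ(241) = 241 − 1 = 240 = 2^4 · 3 · 5.
Test candidates g = 2, 3, … against the prime factors q ∈ {2, 3, 5} of φ(241): g is a generator iff g^(240/q) ≢ 1 for every such q.
g = 2: 2^120 ≡ 1 — hits 1, so not a primitive root.
g = 3: 3^120 ≡ 1 — hits 1, so not a primitive root.
g = 4: 4^120 ≡ 1 — hits 1, so not a primitive root.
g = 5: 5^120 ≡ 1 — hits 1, so not a primitive root.
g = 6: 6^120 ≡ 1 — hits 1, so not a primitive root.
g = 7: 7^120 ≡ 240; 7^80 ≡ 15; 7^48 ≡ 91 — none is 1, so 7 is a primitive root.
The smallest primitive root modulo 241 is 7.

7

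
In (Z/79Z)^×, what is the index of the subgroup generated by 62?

ord(62) | φ(79) = 79 − 1 = 78 = 2 · 3 · 13.
Divisors of 78: 1, 2, 3, 6, 13, 26, 39, 78.
Compute 62^d (mod 79) for the divisors d until we hit 1:
62^1 ≡ 62 (mod 79)
62^2 ≡ 52 (mod 79)
62^3 ≡ 64 (mod 79)
62^6 ≡ 67 (mod 79)
62^13 ≡ 1 (mod 79) ✓
So ord_79(62) = 13, hence |⟨62⟩| = 13.
The index is φ(79) / ord(62) = 78 / 13 = 6.

6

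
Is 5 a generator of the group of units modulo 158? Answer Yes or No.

φ(158) = φ(2)·φ(79) = 1·78 = 78 = 2 · 3 · 13.
5 is a primitive root mod 158 iff 5^(φ(158)/q) ≢ 1 for every prime q | φ(158), i.e. q ∈ {2, 3, 13}.
5^39 ≡ 1 (mod 158)  [q = 2: ≡ 1 ✗]
5^26 ≡ 55 (mod 158)  [q = 3: ≢ 1 ✓]
5^6 ≡ 141 (mod 158)  [q = 13: ≢ 1 ✓]
Since 5^39 ≡ 1, the order of 5 divides 39 < 78, so 5 is not a primitive root.

No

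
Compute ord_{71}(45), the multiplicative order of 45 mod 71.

7

By Lagrange's theorem, ord_71(45) divides φ(71) = 71 − 1 = 70 = 2 · 5 · 7.
Divisors of 70: 1, 2, 5, 7, 10, 14, 35, 70.
Test each divisor d:
45^1 ≡ 45 (mod 71)
45^2 ≡ 37 (mod 71)
45^5 ≡ 48 (mod 71)
45^7 ≡ 1 (mod 71) ✓
Therefore the multiplicative order of 45 modulo 71 is 7.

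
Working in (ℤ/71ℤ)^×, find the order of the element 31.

70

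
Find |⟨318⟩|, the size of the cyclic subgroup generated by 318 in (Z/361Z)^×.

342

By Lagrange's theorem, ord_361(318) divides φ(361) = φ(19^2) = 19·(19−1) = 342 = 2 · 3^2 · 19.
Divisors of 342: 1, 2, 3, 6, 9, 18, 19, 38, 57, 114, 171, 342.
Check 318^d mod 361 for each divisor in increasing order:
318^1 ≡ 318 (mod 361)
318^2 ≡ 44 (mod 361)
318^3 ≡ 274 (mod 361)
318^6 ≡ 349 (mod 361)
318^9 ≡ 322 (mod 361)
318^18 ≡ 77 (mod 361)
318^19 ≡ 299 (mod 361)
318^38 ≡ 234 (mod 361)
318^57 ≡ 293 (mod 361)
318^114 ≡ 292 (mod 361)
318^171 ≡ 360 (mod 361)
318^342 ≡ 1 (mod 361) ✓
The smallest such exponent is 342, so the order of 318 is 342.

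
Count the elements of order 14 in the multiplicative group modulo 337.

6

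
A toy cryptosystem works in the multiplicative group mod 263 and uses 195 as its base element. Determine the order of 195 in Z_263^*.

262

The order of 195 must divide φ(263) = 263 − 1 = 262 = 2 · 131.
Divisors of 262: 1, 2, 131, 262.
Compute 195^d (mod 263) for the divisors d until we hit 1:
195^1 ≡ 195 (mod 263)
195^2 ≡ 153 (mod 263)
195^131 ≡ 262 (mod 263)
195^262 ≡ 1 (mod 263) ✓
Therefore the multiplicative order of 195 modulo 263 is 262.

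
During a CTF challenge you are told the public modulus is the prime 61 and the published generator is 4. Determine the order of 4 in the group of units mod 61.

ord(4) | φ(61) = 61 − 1 = 60 = 2^2 · 3 · 5.
Divisors of 60: 1, 2, 3, 4, 5, 6, 10, 12, 15, 20, 30, 60.
Evaluate successive powers at the divisors of 60:
4^1 ≡ 4 (mod 61)
4^2 ≡ 16 (mod 61)
4^3 ≡ 3 (mod 61)
4^4 ≡ 12 (mod 61)
4^5 ≡ 48 (mod 61)
4^6 ≡ 9 (mod 61)
4^10 ≡ 47 (mod 61)
4^12 ≡ 20 (mod 61)
4^15 ≡ 60 (mod 61)
4^20 ≡ 13 (mod 61)
4^30 ≡ 1 (mod 61) ✓
Hence ord(4) = 30.

30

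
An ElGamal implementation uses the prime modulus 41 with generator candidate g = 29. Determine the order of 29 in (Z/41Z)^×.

40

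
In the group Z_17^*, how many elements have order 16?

8

φ(17) = 17 − 1 = 16 = 2^4.
(Z/17Z)^× is cyclic (|G| = 16); a cyclic group of order m has exactly φ(d) elements of each order d | m, and none otherwise.
16 = 2^4 divides 16, and φ(16) = 8.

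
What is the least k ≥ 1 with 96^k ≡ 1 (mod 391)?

176

ord(96) | φ(391) = φ(17·23) = (17−1)·(23−1) = 16·22 = 352 = 2^5 · 11.
Divisors of 352: 1, 2, 4, 8, 11, 16, 22, 32, 44, 88, 176, 352.
Compute 96^d (mod 391) for the divisors d until we hit 1:
96^1 ≡ 96 (mod 391)
96^2 ≡ 223 (mod 391)
96^4 ≡ 72 (mod 391)
96^8 ≡ 101 (mod 391)
96^11 ≡ 369 (mod 391)
96^16 ≡ 35 (mod 391)
96^22 ≡ 93 (mod 391)
96^32 ≡ 52 (mod 391)
96^44 ≡ 47 (mod 391)
96^88 ≡ 254 (mod 391)
96^176 ≡ 1 (mod 391) ✓
So ord_391(96) = 176.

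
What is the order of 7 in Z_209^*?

ord(7) | φ(209) = φ(11·19) = (11−1)·(19−1) = 10·18 = 180 = 2^2 · 3^2 · 5.
Divisors of 180: 1, 2, 3, 4, 5, 6, 9, 10, 12, 15, 18, 20, 30, 36, 45, 60, 90, 180.
Compute 7^d (mod 209) for the divisors d until we hit 1:
7^1 ≡ 7
7^2 ≡ 49
7^3 ≡ 134
7^4 ≡ 102
7^5 ≡ 87
7^6 ≡ 191
7^9 ≡ 96
7^10 ≡ 45
7^12 ≡ 115
7^15 ≡ 153
7^18 ≡ 20
7^20 ≡ 144
7^30 ≡ 1
Therefore the multiplicative order of 7 modulo 209 is 30.

30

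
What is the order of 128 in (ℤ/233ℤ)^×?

29

Since 128 ∈ (Z/233Z)^×, its order divides φ(233) = 233 − 1 = 232 = 2^3 · 29.
Divisors of 232: 1, 2, 4, 8, 29, 58, 116, 232.
Check 128^d mod 233 for each divisor in increasing order:
128^1 ≡ 128 (mod 233)
128^2 ≡ 74 (mod 233)
128^4 ≡ 117 (mod 233)
128^8 ≡ 175 (mod 233)
128^29 ≡ 1 (mod 233) ✓
The smallest such exponent is 29, so the order of 128 is 29.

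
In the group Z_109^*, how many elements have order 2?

φ(109) = 109 − 1 = 108 = 2^2 · 3^3.
Since (Z/109Z)^× is cyclic of order 108, the number of elements of order d is φ(d) when d | 108 and 0 otherwise.
2 | 108, and φ(2) = 2 − 1 = 1.

1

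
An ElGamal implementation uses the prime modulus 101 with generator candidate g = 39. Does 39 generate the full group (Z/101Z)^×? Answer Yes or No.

φ(101) = 101 − 1 = 100 = 2^2 · 5^2.
39 is a primitive root mod 101 iff 39^(φ(101)/q) ≢ 1 for every prime q | φ(101), i.e. q ∈ {2, 5}.
39^50 ≡ 100 (mod 101)  [q = 2: ≢ 1 ✓]
39^20 ≡ 1 (mod 101)  [q = 5: ≡ 1 ✗]
The check at q = 5 fails, so 39 generates a proper subgroup.

No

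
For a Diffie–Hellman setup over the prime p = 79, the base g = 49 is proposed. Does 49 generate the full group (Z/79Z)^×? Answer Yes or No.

No

φ(79) = 79 − 1 = 78 = 2 · 3 · 13.
49 is a primitive root mod 79 iff 49^(φ(79)/q) ≢ 1 for every prime q | φ(79), i.e. q ∈ {2, 3, 13}.
49^39 ≡ 1 (mod 79)  [q = 2: ≡ 1 ✗]
49^26 ≡ 23 (mod 79)  [q = 3: ≢ 1 ✓]
49^6 ≡ 8 (mod 79)  [q = 13: ≢ 1 ✓]
Since 49^39 ≡ 1, the order of 49 divides 39 < 78, so 49 is not a primitive root.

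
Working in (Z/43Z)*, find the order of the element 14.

21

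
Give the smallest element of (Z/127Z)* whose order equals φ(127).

3

φ(127) = 127 − 1 = 126 = 2 · 3^2 · 7.
g is a primitive root iff g^(126/q) ≢ 1 (mod 127) for each prime q ∈ {2, 3, 7}.
g = 2: 2^63 ≡ 1 — hits 1, so not a primitive root.
g = 3: 3^63 ≡ 126; 3^42 ≡ 107; 3^18 ≡ 4 — none is 1, so 3 is a primitive root.
So 3 is the smallest generator of (Z/127Z)^×.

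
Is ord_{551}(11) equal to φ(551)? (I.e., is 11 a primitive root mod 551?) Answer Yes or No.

551 = 19 · 29 is a product of two distinct odd primes, so (Z/551Z)^× ≅ (Z/19Z)^× × (Z/29Z)^× is not cyclic.
No primitive root modulo 551 exists; in particular 11 is not one.

No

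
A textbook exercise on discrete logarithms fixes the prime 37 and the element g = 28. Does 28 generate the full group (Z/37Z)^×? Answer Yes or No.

φ(37) = 37 − 1 = 36 = 2^2 · 3^2.
An element g generates (Z/37Z)^× iff g^(36/q) ≢ 1 (mod 37) for each prime q ∈ {2, 3}.
28^18 ≡ 1 (mod 37)  [q = 2: ≡ 1 ✗]
28^12 ≡ 26 (mod 37)  [q = 3: ≢ 1 ✓]
28^18 ≡ 1 shows ord(28) | 18, strictly less than φ(37); not a primitive root.

No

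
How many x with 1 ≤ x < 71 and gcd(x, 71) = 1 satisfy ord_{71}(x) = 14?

φ(71) = 71 − 1 = 70 = 2 · 5 · 7.
(Z/71Z)^× is cyclic (|G| = 70); a cyclic group of order m has exactly φ(d) elements of each order d | m, and none otherwise.
14 = 2 · 7 divides 70, and φ(14) = 6.

6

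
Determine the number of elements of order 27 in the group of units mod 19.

0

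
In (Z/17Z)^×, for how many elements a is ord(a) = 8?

φ(17) = 17 − 1 = 16 = 2^4.
Since (Z/17Z)^× is cyclic of order 16, the number of elements of order d is φ(d) when d | 16 and 0 otherwise.
8 = 2^3 divides 16, and φ(8) = 4.

4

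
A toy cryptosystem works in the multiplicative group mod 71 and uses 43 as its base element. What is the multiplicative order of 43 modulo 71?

The order of 43 must divide φ(71) = 71 − 1 = 70 = 2 · 5 · 7.
Divisors of 70: 1, 2, 5, 7, 10, 14, 35, 70.
Evaluate successive powers at the divisors of 70:
43^1 ≡ 43
43^2 ≡ 3
43^5 ≡ 32
43^7 ≡ 25
43^10 ≡ 30
43^14 ≡ 57
43^35 ≡ 1
Hence ord(43) = 35.

35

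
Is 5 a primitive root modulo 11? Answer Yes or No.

No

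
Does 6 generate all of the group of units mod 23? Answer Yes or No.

φ(23) = 23 − 1 = 22 = 2 · 11.
6 is a primitive root mod 23 iff 6^(φ(23)/q) ≢ 1 for every prime q | φ(23), i.e. q ∈ {2, 11}.
6^11 ≡ 1 (mod 23)  [q = 2: ≡ 1 ✗]
6^2 ≡ 13 (mod 23)  [q = 11: ≢ 1 ✓]
Since 6^11 ≡ 1, the order of 6 divides 11 < 22, so 6 is not a primitive root.

No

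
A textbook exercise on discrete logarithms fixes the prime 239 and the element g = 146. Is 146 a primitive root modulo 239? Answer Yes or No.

Yes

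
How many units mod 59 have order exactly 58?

φ(59) = 59 − 1 = 58 = 2 · 29.
(Z/59Z)^× is cyclic (|G| = 58); a cyclic group of order m has exactly φ(d) elements of each order d | m, and none otherwise.
58 = 2 · 29 divides 58, and φ(58) = 28.

28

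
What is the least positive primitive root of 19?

2

φ(19) = 19 − 1 = 18 = 2 · 3^2.
Test candidates g = 2, 3, … against the prime factors q ∈ {2, 3} of φ(19): g is a generator iff g^(18/q) ≢ 1 for every such q.
g = 2: 2^9 ≡ 18; 2^6 ≡ 7 — none is 1, so 2 is a primitive root.
So 2 is the smallest generator of (Z/19Z)^×.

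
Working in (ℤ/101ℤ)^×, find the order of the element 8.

100

By Lagrange's theorem, ord_101(8) divides φ(101) = 101 − 1 = 100 = 2^2 · 5^2.
Divisors of 100: 1, 2, 4, 5, 10, 20, 25, 50, 100.
Check 8^d mod 101 for each divisor in increasing order:
8^1 ≡ 8 (mod 101)
8^2 ≡ 64 (mod 101)
8^4 ≡ 56 (mod 101)
8^5 ≡ 44 (mod 101)
8^10 ≡ 17 (mod 101)
8^20 ≡ 87 (mod 101)
8^25 ≡ 91 (mod 101)
8^50 ≡ 100 (mod 101)
8^100 ≡ 1 (mod 101) ✓
The smallest such exponent is 100, so the order of 8 is 100.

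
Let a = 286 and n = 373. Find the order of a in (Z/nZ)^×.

31

By Lagrange's theorem, ord_373(286) divides φ(373) = 373 − 1 = 372 = 2^2 · 3 · 31.
Divisors of 372: 1, 2, 3, 4, 6, 12, 31, 62, 93, 124, 186, 372.
Test each divisor d:
286^1 ≡ 286 (mod 373)
286^2 ≡ 109 (mod 373)
286^3 ≡ 215 (mod 373)
286^4 ≡ 318 (mod 373)
286^6 ≡ 346 (mod 373)
286^12 ≡ 356 (mod 373)
286^31 ≡ 1 (mod 373) ✓
So ord_373(286) = 31.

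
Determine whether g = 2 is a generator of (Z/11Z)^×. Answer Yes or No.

Yes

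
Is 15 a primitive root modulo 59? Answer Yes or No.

No

φ(59) = 59 − 1 = 58 = 2 · 29.
15 is a primitive root mod 59 iff 15^(φ(59)/q) ≢ 1 for every prime q | φ(59), i.e. q ∈ {2, 29}.
15^29 ≡ 1 (mod 59)  [q = 2: ≡ 1 ✗]
15^2 ≡ 48 (mod 59)  [q = 29: ≢ 1 ✓]
Since 15^29 ≡ 1, the order of 15 divides 29 < 58, so 15 is not a primitive root.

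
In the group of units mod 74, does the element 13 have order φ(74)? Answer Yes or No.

Yes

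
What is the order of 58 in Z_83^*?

82

The order of 58 must divide φ(83) = 83 − 1 = 82 = 2 · 41.
Divisors of 82: 1, 2, 41, 82.
Test each divisor d:
58^1 ≡ 58 (mod 83)
58^2 ≡ 44 (mod 83)
58^41 ≡ 82 (mod 83)
58^82 ≡ 1 (mod 83) ✓
Therefore the multiplicative order of 58 modulo 83 is 82.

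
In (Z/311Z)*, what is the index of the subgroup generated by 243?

10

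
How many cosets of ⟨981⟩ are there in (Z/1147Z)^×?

By Lagrange's theorem, ord_1147(981) divides φ(1147) = φ(31·37) = (31−1)·(37−1) = 30·36 = 1080 = 2^3 · 3^3 · 5.
Divisors of 1080: 1, 2, 3, 4, 5, 6, 8, 9, 10, 12, 15, 18, 20, 24, 27, 30, 36, 40, 45, 54, 60, 72, 90, 108, 120, 135, 180, 216, 270, 360, 540, 1080.
Check 981^d mod 1147 for each divisor in increasing order:
981^1 ≡ 981
981^2 ≡ 28
981^3 ≡ 1087
981^4 ≡ 784
981^5 ≡ 614
981^6 ≡ 159
981^8 ≡ 1011
981^9 ≡ 783
981^10 ≡ 780
981^12 ≡ 47
981^15 ≡ 621
981^18 ≡ 591
981^20 ≡ 490
981^24 ≡ 1062
981^27 ≡ 512
981^30 ≡ 249
981^36 ≡ 593
981^40 ≡ 377
981^45 ≡ 931
981^54 ≡ 628
981^60 ≡ 63
981^72 ≡ 667
981^90 ≡ 776
981^108 ≡ 963
981^120 ≡ 528
981^135 ≡ 993
981^180 ≡ 1
So ord_1147(981) = 180, hence |⟨981⟩| = 180.
Index = |(Z/1147Z)^×| / |⟨981⟩| = 1080 / 180 = 6.

6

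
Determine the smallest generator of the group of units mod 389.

2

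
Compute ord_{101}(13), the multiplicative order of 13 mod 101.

50

Since 13 ∈ (Z/101Z)^×, its order divides φ(101) = 101 − 1 = 100 = 2^2 · 5^2.
Divisors of 100: 1, 2, 4, 5, 10, 20, 25, 50, 100.
Check 13^d mod 101 for each divisor in increasing order:
13^1 ≡ 13
13^2 ≡ 68
13^4 ≡ 79
13^5 ≡ 17
13^10 ≡ 87
13^20 ≡ 95
13^25 ≡ 100
13^50 ≡ 1
Hence ord(13) = 50.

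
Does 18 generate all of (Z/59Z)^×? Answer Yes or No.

Yes

φ(59) = 59 − 1 = 58 = 2 · 29.
An element g generates (Z/59Z)^× iff g^(58/q) ≢ 1 (mod 59) for each prime q ∈ {2, 29}.
18^29 ≡ 58 (mod 59)  [q = 2: ≢ 1 ✓]
18^2 ≡ 29 (mod 59)  [q = 29: ≢ 1 ✓]
Every test exponent gives a nontrivial residue, hence 18 generates the full group.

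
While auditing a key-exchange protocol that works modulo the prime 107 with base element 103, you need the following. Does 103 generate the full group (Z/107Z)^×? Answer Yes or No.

Yes

φ(107) = 107 − 1 = 106 = 2 · 53.
Test 103^(106/q) mod 107 for each prime factor q of 106:
103^53 ≡ 106 (mod 107)  [q = 2: ≢ 1 ✓]
103^2 ≡ 16 (mod 107)  [q = 53: ≢ 1 ✓]
Every test exponent gives a nontrivial residue, hence 103 generates the full group.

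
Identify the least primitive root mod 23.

φ(23) = 23 − 1 = 22 = 2 · 11.
Test candidates g = 2, 3, … against the prime factors q ∈ {2, 11} of φ(23): g is a generator iff g^(22/q) ≢ 1 for every such q.
g = 2: 2^11 ≡ 1 — hits 1, so not a primitive root.
g = 3: 3^11 ≡ 1 — hits 1, so not a primitive root.
g = 4: 4^11 ≡ 1 — hits 1, so not a primitive root.
g = 5: 5^11 ≡ 22; 5^2 ≡ 2 — none is 1, so 5 is a primitive root.
The smallest primitive root modulo 23 is 5.

5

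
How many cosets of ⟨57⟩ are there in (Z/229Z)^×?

Since 57 ∈ (Z/229Z)^×, its order divides φ(229) = 229 − 1 = 228 = 2^2 · 3 · 19.
Divisors of 228: 1, 2, 3, 4, 6, 12, 19, 38, 57, 76, 114, 228.
Compute 57^d (mod 229) for the divisors d until we hit 1:
57^1 ≡ 57
57^2 ≡ 43
57^3 ≡ 161
57^4 ≡ 17
57^6 ≡ 44
57^12 ≡ 104
57^19 ≡ 1
So ord_229(57) = 19, hence |⟨57⟩| = 19.
Index = |(Z/229Z)^×| / |⟨57⟩| = 228 / 19 = 12.

12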